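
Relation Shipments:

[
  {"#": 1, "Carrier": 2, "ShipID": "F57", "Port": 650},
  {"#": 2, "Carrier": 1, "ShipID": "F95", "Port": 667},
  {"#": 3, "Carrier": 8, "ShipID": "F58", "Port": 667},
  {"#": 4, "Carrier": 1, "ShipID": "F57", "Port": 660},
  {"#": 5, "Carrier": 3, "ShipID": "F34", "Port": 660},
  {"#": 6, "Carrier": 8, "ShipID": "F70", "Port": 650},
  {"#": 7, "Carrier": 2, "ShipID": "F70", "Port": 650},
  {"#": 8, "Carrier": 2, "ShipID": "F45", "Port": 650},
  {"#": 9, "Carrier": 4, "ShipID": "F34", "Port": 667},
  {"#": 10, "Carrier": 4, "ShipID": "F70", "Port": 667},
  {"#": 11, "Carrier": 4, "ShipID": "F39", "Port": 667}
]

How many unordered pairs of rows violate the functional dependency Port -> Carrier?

11

Port=650: violating pairs (1,6), (6,7), (6,8) — 3 pairs.
Port=667: violating pairs (2,3), (2,9), (2,10), (2,11), (3,9), (3,10), (3,11) — 7 pairs.
Port=660: violating pairs (4,5) — 1 pair.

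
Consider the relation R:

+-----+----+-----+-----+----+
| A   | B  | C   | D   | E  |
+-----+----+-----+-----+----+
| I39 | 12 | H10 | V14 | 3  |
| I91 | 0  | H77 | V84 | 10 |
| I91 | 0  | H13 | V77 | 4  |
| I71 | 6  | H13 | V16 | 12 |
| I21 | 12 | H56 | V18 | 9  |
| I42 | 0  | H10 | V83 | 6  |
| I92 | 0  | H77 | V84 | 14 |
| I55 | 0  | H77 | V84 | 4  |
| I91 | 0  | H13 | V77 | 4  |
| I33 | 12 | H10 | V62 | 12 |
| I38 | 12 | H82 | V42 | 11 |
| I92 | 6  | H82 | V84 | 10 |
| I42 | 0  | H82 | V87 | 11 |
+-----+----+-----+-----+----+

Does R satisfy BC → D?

(B=12, C=H10): 2 rows → D takes values {V14, V62} — violation
(B=0, C=H77): 3 rows → D = V84, V84, V84 ✓
(B=0, C=H13): 2 rows → D = V77, V77 ✓
(B=6, C=H13): 1 row → D = V16 ✓
(B=12, C=H56): 1 row → D = V18 ✓
(B=0, C=H10): 1 row → D = V83 ✓
(B=12, C=H82): 1 row → D = V42 ✓
(B=6, C=H82): 1 row → D = V84 ✓
(B=0, C=H82): 1 row → D = V87 ✓
Two rows agree on BC but differ on D, so BC → D does not hold.

No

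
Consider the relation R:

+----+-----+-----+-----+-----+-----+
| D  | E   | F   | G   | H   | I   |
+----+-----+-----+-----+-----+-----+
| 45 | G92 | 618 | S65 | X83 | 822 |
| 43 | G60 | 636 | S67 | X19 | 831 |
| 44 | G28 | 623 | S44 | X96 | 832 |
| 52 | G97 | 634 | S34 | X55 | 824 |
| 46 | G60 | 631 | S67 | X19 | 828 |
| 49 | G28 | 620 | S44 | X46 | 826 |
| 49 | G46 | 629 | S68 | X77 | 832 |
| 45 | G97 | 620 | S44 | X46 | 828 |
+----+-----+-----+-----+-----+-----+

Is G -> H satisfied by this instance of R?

No

G=S65: 1 row → H = X83 ✓
G=S67: 2 rows → H = X19, X19 ✓
G=S44: 3 rows → H takes values {X96, X46} — violation
G=S34: 1 row → H = X55 ✓
G=S68: 1 row → H = X77 ✓
Two rows agree on G but differ on H, so G -> H does not hold.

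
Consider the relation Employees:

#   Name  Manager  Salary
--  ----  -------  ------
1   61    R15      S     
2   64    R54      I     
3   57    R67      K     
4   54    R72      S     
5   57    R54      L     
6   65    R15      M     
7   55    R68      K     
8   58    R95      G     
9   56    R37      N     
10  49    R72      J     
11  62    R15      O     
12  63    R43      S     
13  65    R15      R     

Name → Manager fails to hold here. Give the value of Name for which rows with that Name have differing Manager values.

57

Name=61: row 1 → Manager = R15 ✓
Name=64: row 2 → Manager = R54 ✓
Name=57: rows 3, 5 → Manager takes values {R67, R54} — violation
Name=54: row 4 → Manager = R72 ✓
Name=65: rows 6, 13 → Manager = R15, R15 ✓
Name=55: row 7 → Manager = R68 ✓
Name=58: row 8 → Manager = R95 ✓
Name=56: row 9 → Manager = R37 ✓
Name=49: row 10 → Manager = R72 ✓
Name=62: row 11 → Manager = R15 ✓
Name=63: row 12 → Manager = R43 ✓
The only Name value with inconsistent Manager is Name=57.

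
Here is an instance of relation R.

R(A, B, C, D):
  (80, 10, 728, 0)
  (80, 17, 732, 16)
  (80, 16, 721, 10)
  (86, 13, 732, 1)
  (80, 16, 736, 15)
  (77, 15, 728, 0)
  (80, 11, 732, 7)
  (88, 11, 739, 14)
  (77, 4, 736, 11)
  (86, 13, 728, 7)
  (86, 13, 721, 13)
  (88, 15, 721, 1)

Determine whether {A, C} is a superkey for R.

No

Two distinct rows share (A=80, C=732), so {A, C} does not determine every attribute — not a superkey.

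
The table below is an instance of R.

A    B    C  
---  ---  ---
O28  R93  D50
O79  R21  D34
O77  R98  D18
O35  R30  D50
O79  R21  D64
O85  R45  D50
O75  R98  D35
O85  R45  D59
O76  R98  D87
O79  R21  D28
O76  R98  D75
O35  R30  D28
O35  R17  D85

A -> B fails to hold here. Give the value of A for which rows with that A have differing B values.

O35

A=O28: 1 row → B = R93 ✓
A=O79: 3 rows → B = R21, R21, R21 ✓
A=O77: 1 row → B = R98 ✓
A=O35: 3 rows → B takes values {R30, R17} — violation
A=O85: 2 rows → B = R45, R45 ✓
A=O75: 1 row → B = R98 ✓
A=O76: 2 rows → B = R98, R98 ✓
The only A value with inconsistent B is A=O35.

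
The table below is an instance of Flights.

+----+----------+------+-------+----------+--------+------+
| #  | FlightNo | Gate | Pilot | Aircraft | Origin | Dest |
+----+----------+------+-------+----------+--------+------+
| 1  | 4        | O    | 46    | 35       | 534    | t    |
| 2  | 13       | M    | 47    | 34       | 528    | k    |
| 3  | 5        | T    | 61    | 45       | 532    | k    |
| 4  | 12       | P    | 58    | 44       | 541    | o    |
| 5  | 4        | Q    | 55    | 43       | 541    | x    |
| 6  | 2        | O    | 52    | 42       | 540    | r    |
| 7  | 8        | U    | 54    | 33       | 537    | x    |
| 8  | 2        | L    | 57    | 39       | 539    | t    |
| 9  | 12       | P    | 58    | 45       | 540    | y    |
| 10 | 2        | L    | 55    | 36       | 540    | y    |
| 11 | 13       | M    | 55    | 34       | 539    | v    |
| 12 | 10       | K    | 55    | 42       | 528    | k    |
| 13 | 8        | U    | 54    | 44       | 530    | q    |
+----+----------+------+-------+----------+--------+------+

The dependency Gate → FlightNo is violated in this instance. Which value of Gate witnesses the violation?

Gate=O: rows 1, 6 → FlightNo takes values {4, 2} — violation
Gate=M: rows 2, 11 → FlightNo = 13, 13 ✓
Gate=T: row 3 → FlightNo = 5 ✓
Gate=P: rows 4, 9 → FlightNo = 12, 12 ✓
Gate=Q: row 5 → FlightNo = 4 ✓
Gate=U: rows 7, 13 → FlightNo = 8, 8 ✓
Gate=L: rows 8, 10 → FlightNo = 2, 2 ✓
Gate=K: row 12 → FlightNo = 10 ✓
The only Gate value with inconsistent FlightNo is Gate=O.

O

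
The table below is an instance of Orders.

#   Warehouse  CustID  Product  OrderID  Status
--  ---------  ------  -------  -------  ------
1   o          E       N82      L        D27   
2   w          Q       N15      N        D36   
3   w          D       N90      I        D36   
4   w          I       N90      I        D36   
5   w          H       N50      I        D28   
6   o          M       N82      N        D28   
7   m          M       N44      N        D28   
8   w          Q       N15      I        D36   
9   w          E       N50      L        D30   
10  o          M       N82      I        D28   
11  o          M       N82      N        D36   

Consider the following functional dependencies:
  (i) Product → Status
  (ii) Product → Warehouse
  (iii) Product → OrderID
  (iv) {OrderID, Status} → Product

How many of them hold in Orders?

1

(i) Product → Status: Product=N82: rows 1, 6, 10, 11 → Status takes values {D27, D28, D36} — violation; Product=N50: rows 5, 9 → Status takes values {D28, D30} — violation — fails.
(ii) Product → Warehouse: every LHS value maps to a single RHS value — holds.
(iii) Product → OrderID: Product=N82: rows 1, 6, 10, 11 → OrderID takes values {L, N, I} — violation; Product=N15: rows 2, 8 → OrderID takes values {N, I} — violation; Product=N50: rows 5, 9 → OrderID takes values {I, L} — violation — fails.
(iv) {OrderID, Status} → Product: (OrderID=N, Status=D36): rows 2, 11 → Product takes values {N15, N82} — violation; (OrderID=I, Status=D36): rows 3, 4, 8 → Product takes values {N90, N15} — violation; (OrderID=I, Status=D28): rows 5, 10 → Product takes values {N50, N82} — violation; (OrderID=N, Status=D28): rows 6, 7 → Product takes values {N82, N44} — violation — fails.
1 of the 4 dependencies holds.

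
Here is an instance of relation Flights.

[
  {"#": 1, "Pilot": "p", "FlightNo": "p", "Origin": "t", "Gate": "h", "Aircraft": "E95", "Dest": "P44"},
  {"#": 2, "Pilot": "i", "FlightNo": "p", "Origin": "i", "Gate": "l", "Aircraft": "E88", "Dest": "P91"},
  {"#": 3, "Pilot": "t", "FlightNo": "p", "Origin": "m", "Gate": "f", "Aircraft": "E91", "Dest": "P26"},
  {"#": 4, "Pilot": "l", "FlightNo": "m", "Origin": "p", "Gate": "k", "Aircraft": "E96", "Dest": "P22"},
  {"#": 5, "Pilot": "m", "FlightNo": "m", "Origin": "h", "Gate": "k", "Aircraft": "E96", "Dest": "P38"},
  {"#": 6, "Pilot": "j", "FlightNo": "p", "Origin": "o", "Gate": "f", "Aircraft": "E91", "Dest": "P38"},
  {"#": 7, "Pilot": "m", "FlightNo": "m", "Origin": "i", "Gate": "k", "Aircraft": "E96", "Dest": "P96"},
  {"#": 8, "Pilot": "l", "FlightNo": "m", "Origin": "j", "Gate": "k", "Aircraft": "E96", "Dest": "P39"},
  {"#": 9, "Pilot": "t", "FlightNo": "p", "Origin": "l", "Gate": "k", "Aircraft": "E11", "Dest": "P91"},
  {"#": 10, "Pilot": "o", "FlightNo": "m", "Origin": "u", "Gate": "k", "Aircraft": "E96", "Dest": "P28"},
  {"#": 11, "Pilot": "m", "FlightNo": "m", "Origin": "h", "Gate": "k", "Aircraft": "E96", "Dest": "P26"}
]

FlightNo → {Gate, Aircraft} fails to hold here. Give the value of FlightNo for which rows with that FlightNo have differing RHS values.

p

FlightNo=p: rows 1, 2, 3, 6, 9 → {Gate,Aircraft} takes values {(h, E95), (l, E88), (f, E91), (k, E11)} — violation
FlightNo=m: rows 4, 5, 7, 8, 10, 11 → {Gate,Aircraft} = (k, E96), (k, E96), (k, E96), (k, E96), (k, E96), (k, E96) ✓
The only FlightNo value with inconsistent RHS is FlightNo=p.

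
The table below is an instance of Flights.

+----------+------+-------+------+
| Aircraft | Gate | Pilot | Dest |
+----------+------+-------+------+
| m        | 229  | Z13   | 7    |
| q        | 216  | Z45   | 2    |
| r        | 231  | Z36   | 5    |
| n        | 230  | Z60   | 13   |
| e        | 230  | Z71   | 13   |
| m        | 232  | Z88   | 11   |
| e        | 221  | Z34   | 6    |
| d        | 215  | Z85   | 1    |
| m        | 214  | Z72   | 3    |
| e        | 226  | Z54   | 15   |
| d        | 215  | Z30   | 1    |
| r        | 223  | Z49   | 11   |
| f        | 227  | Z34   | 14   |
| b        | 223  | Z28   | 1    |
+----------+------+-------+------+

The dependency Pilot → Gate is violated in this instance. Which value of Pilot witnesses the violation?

Z34

Pilot=Z13: 1 row → Gate = 229 ✓
Pilot=Z45: 1 row → Gate = 216 ✓
Pilot=Z36: 1 row → Gate = 231 ✓
Pilot=Z60: 1 row → Gate = 230 ✓
Pilot=Z71: 1 row → Gate = 230 ✓
Pilot=Z88: 1 row → Gate = 232 ✓
Pilot=Z34: 2 rows → Gate takes values {221, 227} — violation
Pilot=Z85: 1 row → Gate = 215 ✓
Pilot=Z72: 1 row → Gate = 214 ✓
Pilot=Z54: 1 row → Gate = 226 ✓
Pilot=Z30: 1 row → Gate = 215 ✓
Pilot=Z49: 1 row → Gate = 223 ✓
Pilot=Z28: 1 row → Gate = 223 ✓
The only Pilot value with inconsistent Gate is Pilot=Z34.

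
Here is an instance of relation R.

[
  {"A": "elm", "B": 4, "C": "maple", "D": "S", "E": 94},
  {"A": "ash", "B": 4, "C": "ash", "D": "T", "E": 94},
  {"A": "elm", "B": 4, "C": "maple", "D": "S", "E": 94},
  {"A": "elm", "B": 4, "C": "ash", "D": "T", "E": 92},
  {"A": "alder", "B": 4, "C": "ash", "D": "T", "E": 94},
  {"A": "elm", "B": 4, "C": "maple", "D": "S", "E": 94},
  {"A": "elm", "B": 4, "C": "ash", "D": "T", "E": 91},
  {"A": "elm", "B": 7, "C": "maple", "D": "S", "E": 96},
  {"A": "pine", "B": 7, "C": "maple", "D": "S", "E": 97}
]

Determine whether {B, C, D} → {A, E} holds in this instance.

(B=4, C=maple, D=S): 3 rows → {A,E} = (elm, 94), (elm, 94), (elm, 94) ✓
(B=4, C=ash, D=T): 4 rows → {A,E} takes values {(ash, 94), (elm, 92), (alder, 94), (elm, 91)} — violation
(B=7, C=maple, D=S): 2 rows → {A,E} takes values {(elm, 96), (pine, 97)} — violation
Two rows agree on {B, C, D} but differ on {A, E}, so {B, C, D} → {A, E} does not hold.

No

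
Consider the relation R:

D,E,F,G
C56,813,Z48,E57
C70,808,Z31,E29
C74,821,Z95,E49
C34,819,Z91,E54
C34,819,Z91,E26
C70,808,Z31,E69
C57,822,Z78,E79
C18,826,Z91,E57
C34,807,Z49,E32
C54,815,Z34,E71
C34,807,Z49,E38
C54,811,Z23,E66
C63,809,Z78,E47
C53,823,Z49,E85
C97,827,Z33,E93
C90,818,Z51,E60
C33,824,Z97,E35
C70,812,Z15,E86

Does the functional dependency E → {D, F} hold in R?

E=813: 1 row → {D,F} = (C56, Z48) ✓
E=808: 2 rows → {D,F} = (C70, Z31), (C70, Z31) ✓
E=821: 1 row → {D,F} = (C74, Z95) ✓
E=819: 2 rows → {D,F} = (C34, Z91), (C34, Z91) ✓
E=822: 1 row → {D,F} = (C57, Z78) ✓
E=826: 1 row → {D,F} = (C18, Z91) ✓
E=807: 2 rows → {D,F} = (C34, Z49), (C34, Z49) ✓
E=815: 1 row → {D,F} = (C54, Z34) ✓
E=811: 1 row → {D,F} = (C54, Z23) ✓
E=809: 1 row → {D,F} = (C63, Z78) ✓
E=823: 1 row → {D,F} = (C53, Z49) ✓
E=827: 1 row → {D,F} = (C97, Z33) ✓
E=818: 1 row → {D,F} = (C90, Z51) ✓
E=824: 1 row → {D,F} = (C33, Z97) ✓
E=812: 1 row → {D,F} = (C70, Z15) ✓
Every E value is associated with a single {D, F} value, so E → {D, F} holds.

Yes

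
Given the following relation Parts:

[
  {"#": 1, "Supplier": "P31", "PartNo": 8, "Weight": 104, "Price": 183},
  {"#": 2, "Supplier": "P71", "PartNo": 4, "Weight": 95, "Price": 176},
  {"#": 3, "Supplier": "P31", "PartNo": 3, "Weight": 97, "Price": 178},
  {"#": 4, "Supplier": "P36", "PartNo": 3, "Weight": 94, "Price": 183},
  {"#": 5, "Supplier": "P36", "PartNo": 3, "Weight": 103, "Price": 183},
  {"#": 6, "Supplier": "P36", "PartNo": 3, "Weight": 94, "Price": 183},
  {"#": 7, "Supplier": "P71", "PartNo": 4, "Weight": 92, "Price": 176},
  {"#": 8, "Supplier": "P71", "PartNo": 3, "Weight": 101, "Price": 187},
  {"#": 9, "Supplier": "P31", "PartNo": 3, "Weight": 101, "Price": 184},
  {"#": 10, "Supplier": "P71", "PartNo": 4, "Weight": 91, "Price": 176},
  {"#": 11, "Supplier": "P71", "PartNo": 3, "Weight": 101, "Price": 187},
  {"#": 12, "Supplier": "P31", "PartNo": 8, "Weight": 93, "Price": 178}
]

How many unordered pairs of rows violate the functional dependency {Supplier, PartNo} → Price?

2

(Supplier=P31, PartNo=8): violating pairs (1,12) — 1 pair.
(Supplier=P71, PartNo=4): all 3 rows agree on Price — 0 pairs.
(Supplier=P31, PartNo=3): violating pairs (3,9) — 1 pair.
(Supplier=P36, PartNo=3): all 3 rows agree on Price — 0 pairs.
(Supplier=P71, PartNo=3): all 2 rows agree on Price — 0 pairs.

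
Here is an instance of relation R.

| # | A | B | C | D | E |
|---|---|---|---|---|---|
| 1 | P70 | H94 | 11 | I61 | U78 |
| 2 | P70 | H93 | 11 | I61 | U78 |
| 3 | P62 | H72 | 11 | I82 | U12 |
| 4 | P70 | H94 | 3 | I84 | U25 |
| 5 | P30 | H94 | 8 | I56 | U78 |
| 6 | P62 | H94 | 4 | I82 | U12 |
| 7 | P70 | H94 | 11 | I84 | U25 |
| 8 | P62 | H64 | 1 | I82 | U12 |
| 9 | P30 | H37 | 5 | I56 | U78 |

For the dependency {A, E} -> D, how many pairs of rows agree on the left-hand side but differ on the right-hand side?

(A=P70, E=U78): all 2 rows agree on D — 0 pairs.
(A=P62, E=U12): all 3 rows agree on D — 0 pairs.
(A=P70, E=U25): all 2 rows agree on D — 0 pairs.
(A=P30, E=U78): all 2 rows agree on D — 0 pairs.

0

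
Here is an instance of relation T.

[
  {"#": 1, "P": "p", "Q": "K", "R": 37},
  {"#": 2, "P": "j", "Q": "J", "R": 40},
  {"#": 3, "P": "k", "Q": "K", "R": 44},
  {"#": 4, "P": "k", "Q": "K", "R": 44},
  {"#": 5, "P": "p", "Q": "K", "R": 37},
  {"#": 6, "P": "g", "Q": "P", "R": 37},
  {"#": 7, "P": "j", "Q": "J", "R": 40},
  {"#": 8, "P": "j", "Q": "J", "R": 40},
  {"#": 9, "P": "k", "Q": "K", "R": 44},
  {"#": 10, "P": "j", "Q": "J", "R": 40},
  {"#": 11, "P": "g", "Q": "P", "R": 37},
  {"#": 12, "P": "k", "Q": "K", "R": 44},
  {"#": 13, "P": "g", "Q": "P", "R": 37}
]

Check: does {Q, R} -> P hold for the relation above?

(Q=K, R=37): rows 1, 5 → P = p, p ✓
(Q=J, R=40): rows 2, 7, 8, 10 → P = j, j, j, j ✓
(Q=K, R=44): rows 3, 4, 9, 12 → P = k, k, k, k ✓
(Q=P, R=37): rows 6, 11, 13 → P = g, g, g ✓
Every {Q, R} value is associated with a single P value, so {Q, R} -> P holds.

Yes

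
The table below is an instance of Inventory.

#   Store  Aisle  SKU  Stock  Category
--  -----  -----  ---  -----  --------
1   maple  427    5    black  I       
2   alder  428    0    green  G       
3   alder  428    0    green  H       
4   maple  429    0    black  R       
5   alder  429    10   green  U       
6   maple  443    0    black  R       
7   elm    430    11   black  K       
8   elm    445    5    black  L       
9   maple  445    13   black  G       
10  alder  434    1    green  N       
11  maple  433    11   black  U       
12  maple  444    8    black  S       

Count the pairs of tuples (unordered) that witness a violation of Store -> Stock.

Store=maple: all 6 rows agree on Stock — 0 pairs.
Store=alder: all 4 rows agree on Stock — 0 pairs.
Store=elm: all 2 rows agree on Stock — 0 pairs.

0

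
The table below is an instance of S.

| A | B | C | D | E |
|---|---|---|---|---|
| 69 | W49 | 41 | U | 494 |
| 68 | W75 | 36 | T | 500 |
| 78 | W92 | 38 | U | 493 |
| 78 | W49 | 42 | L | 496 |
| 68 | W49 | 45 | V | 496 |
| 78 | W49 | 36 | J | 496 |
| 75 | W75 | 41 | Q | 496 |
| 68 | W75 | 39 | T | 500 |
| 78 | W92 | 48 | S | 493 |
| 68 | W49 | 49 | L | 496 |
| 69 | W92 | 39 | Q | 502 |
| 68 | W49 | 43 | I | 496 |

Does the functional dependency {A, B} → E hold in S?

Yes

(A=69, B=W49): 1 row → E = 494 ✓
(A=68, B=W75): 2 rows → E = 500, 500 ✓
(A=78, B=W92): 2 rows → E = 493, 493 ✓
(A=78, B=W49): 2 rows → E = 496, 496 ✓
(A=68, B=W49): 3 rows → E = 496, 496, 496 ✓
(A=75, B=W75): 1 row → E = 496 ✓
(A=69, B=W92): 1 row → E = 502 ✓
Every {A, B} value is associated with a single E value, so {A, B} → E holds.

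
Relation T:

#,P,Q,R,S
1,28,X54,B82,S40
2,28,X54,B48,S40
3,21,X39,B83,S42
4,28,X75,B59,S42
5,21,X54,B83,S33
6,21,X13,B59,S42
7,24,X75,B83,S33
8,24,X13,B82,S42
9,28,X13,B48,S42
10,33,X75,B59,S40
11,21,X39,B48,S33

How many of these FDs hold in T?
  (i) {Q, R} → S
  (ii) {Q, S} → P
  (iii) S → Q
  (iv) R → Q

0

(i) {Q, R} → S: (Q=X75, R=B59): rows 4, 10 → S takes values {S42, S40} — violation — fails.
(ii) {Q, S} → P: (Q=X13, S=S42): rows 6, 8, 9 → P takes values {21, 24, 28} — violation — fails.
(iii) S → Q: S=S40: rows 1, 2, 10 → Q takes values {X54, X75} — violation; S=S42: rows 3, 4, 6, 8, 9 → Q takes values {X39, X75, X13} — violation; S=S33: rows 5, 7, 11 → Q takes values {X54, X75, X39} — violation — fails.
(iv) R → Q: R=B82: rows 1, 8 → Q takes values {X54, X13} — violation; R=B48: rows 2, 9, 11 → Q takes values {X54, X13, X39} — violation; R=B83: rows 3, 5, 7 → Q takes values {X39, X54, X75} — violation; R=B59: rows 4, 6, 10 → Q takes values {X75, X13} — violation — fails.
None of the 4 dependencies hold.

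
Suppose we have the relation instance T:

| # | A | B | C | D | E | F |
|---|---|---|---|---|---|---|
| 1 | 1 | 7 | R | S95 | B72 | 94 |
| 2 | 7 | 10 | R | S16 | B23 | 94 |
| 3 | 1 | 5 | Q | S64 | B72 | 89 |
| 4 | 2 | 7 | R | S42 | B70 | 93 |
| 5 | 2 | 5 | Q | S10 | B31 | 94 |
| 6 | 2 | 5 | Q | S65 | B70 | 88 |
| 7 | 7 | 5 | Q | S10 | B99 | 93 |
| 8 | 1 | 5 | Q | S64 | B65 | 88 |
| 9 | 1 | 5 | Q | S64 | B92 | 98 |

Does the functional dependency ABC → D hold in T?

No

(A=1, B=7, C=R): row 1 → D = S95 ✓
(A=7, B=10, C=R): row 2 → D = S16 ✓
(A=1, B=5, C=Q): rows 3, 8, 9 → D = S64, S64, S64 ✓
(A=2, B=7, C=R): row 4 → D = S42 ✓
(A=2, B=5, C=Q): rows 5, 6 → D takes values {S10, S65} — violation
(A=7, B=5, C=Q): row 7 → D = S10 ✓
Two rows agree on ABC but differ on D, so ABC → D does not hold.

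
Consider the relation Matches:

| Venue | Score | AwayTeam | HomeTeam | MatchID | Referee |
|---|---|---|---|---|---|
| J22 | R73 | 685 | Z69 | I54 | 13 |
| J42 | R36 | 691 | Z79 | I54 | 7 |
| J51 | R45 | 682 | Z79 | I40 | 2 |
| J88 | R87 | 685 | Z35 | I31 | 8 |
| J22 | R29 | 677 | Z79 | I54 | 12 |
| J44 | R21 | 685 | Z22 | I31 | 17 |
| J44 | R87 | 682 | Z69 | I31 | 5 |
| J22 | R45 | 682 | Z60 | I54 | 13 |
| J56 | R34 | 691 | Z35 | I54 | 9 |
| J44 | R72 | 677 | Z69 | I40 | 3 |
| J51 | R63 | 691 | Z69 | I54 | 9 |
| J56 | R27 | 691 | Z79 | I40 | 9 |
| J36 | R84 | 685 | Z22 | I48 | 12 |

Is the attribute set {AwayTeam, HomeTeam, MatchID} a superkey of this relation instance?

All 13 rows have distinct {AwayTeam, HomeTeam, MatchID} values, so {AwayTeam, HomeTeam, MatchID} → (all attributes) holds and {AwayTeam, HomeTeam, MatchID} is a superkey.

Yes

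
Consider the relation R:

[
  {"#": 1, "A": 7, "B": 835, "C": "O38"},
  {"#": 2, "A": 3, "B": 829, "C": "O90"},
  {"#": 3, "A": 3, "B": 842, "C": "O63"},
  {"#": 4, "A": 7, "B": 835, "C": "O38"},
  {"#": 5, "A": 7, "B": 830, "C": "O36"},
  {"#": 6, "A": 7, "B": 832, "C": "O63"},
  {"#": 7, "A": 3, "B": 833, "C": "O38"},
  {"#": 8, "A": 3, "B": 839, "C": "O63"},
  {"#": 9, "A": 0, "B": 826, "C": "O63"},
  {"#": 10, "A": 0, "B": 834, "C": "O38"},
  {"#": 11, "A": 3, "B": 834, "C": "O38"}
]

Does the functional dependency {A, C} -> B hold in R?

(A=7, C=O38): rows 1, 4 → B = 835, 835 ✓
(A=3, C=O90): row 2 → B = 829 ✓
(A=3, C=O63): rows 3, 8 → B takes values {842, 839} — violation
(A=7, C=O36): row 5 → B = 830 ✓
(A=7, C=O63): row 6 → B = 832 ✓
(A=3, C=O38): rows 7, 11 → B takes values {833, 834} — violation
(A=0, C=O63): row 9 → B = 826 ✓
(A=0, C=O38): row 10 → B = 834 ✓
Two rows agree on {A, C} but differ on B, so {A, C} -> B does not hold.

No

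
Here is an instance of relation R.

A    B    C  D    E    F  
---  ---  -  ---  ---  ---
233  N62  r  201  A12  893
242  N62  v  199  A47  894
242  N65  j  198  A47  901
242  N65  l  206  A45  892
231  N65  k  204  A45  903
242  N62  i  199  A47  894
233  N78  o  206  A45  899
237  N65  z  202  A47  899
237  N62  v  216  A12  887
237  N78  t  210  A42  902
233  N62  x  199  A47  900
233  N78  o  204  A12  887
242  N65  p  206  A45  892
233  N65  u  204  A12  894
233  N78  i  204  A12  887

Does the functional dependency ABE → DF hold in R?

(A=233, B=N62, E=A12): 1 row → {D,F} = (201, 893) ✓
(A=242, B=N62, E=A47): 2 rows → {D,F} = (199, 894), (199, 894) ✓
(A=242, B=N65, E=A47): 1 row → {D,F} = (198, 901) ✓
(A=242, B=N65, E=A45): 2 rows → {D,F} = (206, 892), (206, 892) ✓
(A=231, B=N65, E=A45): 1 row → {D,F} = (204, 903) ✓
(A=233, B=N78, E=A45): 1 row → {D,F} = (206, 899) ✓
(A=237, B=N65, E=A47): 1 row → {D,F} = (202, 899) ✓
(A=237, B=N62, E=A12): 1 row → {D,F} = (216, 887) ✓
(A=237, B=N78, E=A42): 1 row → {D,F} = (210, 902) ✓
(A=233, B=N62, E=A47): 1 row → {D,F} = (199, 900) ✓
(A=233, B=N78, E=A12): 2 rows → {D,F} = (204, 887), (204, 887) ✓
(A=233, B=N65, E=A12): 1 row → {D,F} = (204, 894) ✓
Every ABE value is associated with a single DF value, so ABE → DF holds.

Yes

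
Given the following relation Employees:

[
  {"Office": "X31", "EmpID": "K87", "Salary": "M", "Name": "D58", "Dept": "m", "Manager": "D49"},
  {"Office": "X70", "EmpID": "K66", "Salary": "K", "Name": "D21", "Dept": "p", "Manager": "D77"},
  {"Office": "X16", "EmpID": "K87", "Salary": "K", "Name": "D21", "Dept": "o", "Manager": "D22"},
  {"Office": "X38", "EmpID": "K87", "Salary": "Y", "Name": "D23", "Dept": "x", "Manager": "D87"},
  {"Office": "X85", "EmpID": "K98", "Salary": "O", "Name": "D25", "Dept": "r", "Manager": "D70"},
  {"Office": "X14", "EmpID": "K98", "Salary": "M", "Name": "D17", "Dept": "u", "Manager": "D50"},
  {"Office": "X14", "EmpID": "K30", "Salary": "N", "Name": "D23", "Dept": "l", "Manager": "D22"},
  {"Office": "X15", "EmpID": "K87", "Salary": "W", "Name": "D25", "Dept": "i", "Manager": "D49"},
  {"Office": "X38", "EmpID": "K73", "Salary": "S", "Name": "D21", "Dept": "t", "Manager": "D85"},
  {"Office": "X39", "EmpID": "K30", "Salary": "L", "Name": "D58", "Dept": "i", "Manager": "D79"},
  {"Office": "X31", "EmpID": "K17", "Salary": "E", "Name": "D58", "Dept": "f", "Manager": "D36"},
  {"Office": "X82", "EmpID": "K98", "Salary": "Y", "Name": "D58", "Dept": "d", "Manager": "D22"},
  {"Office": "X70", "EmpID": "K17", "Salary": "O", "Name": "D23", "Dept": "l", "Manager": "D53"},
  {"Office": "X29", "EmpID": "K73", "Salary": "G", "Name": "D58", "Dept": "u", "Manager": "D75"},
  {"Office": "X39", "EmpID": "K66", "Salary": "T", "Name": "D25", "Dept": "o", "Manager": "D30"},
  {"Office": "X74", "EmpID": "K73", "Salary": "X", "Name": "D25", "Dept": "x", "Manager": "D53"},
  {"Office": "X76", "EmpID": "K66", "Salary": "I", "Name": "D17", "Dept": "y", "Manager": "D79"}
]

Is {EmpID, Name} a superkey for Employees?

Yes

All 17 rows have distinct {EmpID, Name} values, so {EmpID, Name} → (all attributes) holds and {EmpID, Name} is a superkey.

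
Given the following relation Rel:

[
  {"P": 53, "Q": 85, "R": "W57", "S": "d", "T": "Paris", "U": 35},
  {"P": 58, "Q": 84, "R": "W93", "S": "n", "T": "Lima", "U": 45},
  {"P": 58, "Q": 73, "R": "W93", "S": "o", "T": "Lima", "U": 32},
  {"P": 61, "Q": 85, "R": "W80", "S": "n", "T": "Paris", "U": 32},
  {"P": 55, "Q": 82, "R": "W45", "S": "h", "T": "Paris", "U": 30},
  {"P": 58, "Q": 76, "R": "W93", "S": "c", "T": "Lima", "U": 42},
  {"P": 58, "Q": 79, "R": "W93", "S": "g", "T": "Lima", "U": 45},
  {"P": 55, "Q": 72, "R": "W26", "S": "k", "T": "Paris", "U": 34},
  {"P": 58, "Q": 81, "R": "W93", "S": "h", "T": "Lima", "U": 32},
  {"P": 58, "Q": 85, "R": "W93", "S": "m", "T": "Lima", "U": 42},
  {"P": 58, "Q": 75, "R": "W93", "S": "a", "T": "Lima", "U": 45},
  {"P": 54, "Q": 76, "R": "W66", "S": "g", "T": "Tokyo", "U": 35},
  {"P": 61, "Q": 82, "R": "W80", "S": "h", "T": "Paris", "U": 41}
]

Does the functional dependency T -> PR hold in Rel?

No

T=Paris: 5 rows → {P,R} takes values {(53, W57), (61, W80), (55, W45), (55, W26)} — violation
T=Lima: 7 rows → {P,R} = (58, W93), (58, W93), (58, W93), (58, W93), (58, W93), (58, W93), (58, W93) ✓
T=Tokyo: 1 row → {P,R} = (54, W66) ✓
Two rows agree on T but differ on PR, so T -> PR does not hold.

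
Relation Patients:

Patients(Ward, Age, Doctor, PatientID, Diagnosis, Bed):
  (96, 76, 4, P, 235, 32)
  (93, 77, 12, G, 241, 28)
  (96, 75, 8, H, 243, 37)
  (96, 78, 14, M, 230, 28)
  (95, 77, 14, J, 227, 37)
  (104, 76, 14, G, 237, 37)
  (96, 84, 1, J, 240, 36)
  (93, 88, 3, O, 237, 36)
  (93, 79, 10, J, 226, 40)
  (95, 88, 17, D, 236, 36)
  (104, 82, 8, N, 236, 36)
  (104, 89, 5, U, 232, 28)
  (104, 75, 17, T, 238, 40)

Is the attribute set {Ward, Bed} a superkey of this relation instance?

All 13 rows have distinct {Ward, Bed} values, so {Ward, Bed} → (all attributes) holds and {Ward, Bed} is a superkey.

Yes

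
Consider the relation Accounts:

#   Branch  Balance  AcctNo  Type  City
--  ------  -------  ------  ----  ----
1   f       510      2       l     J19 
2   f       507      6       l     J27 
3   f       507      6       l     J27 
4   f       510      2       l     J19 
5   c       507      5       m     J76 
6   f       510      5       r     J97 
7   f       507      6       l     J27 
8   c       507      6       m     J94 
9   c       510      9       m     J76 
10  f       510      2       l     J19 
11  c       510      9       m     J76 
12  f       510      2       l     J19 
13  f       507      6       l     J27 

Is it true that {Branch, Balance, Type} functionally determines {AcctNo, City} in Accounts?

No

(Branch=f, Balance=510, Type=l): rows 1, 4, 10, 12 → {AcctNo,City} = (2, J19), (2, J19), (2, J19), (2, J19) ✓
(Branch=f, Balance=507, Type=l): rows 2, 3, 7, 13 → {AcctNo,City} = (6, J27), (6, J27), (6, J27), (6, J27) ✓
(Branch=c, Balance=507, Type=m): rows 5, 8 → {AcctNo,City} takes values {(5, J76), (6, J94)} — violation
(Branch=f, Balance=510, Type=r): row 6 → {AcctNo,City} = (5, J97) ✓
(Branch=c, Balance=510, Type=m): rows 9, 11 → {AcctNo,City} = (9, J76), (9, J76) ✓
Two rows agree on {Branch, Balance, Type} but differ on {AcctNo, City}, so {Branch, Balance, Type} → {AcctNo, City} does not hold.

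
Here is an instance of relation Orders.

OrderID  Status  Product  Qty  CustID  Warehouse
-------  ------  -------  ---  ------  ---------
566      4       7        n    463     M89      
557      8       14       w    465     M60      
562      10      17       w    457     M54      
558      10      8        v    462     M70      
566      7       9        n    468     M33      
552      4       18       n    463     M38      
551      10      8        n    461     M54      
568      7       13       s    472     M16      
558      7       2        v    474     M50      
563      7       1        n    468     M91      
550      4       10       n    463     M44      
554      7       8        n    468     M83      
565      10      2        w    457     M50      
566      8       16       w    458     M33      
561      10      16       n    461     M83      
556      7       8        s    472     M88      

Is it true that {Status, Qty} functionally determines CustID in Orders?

No

(Status=4, Qty=n): 3 rows → CustID = 463, 463, 463 ✓
(Status=8, Qty=w): 2 rows → CustID takes values {465, 458} — violation
(Status=10, Qty=w): 2 rows → CustID = 457, 457 ✓
(Status=10, Qty=v): 1 row → CustID = 462 ✓
(Status=7, Qty=n): 3 rows → CustID = 468, 468, 468 ✓
(Status=10, Qty=n): 2 rows → CustID = 461, 461 ✓
(Status=7, Qty=s): 2 rows → CustID = 472, 472 ✓
(Status=7, Qty=v): 1 row → CustID = 474 ✓
Two rows agree on {Status, Qty} but differ on CustID, so {Status, Qty} -> CustID does not hold.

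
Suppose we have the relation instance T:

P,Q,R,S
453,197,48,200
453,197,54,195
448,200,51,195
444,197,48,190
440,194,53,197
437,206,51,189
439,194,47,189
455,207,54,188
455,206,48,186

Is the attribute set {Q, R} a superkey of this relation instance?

Two distinct rows share (Q=197, R=48), so {Q, R} does not determine every attribute — not a superkey.

No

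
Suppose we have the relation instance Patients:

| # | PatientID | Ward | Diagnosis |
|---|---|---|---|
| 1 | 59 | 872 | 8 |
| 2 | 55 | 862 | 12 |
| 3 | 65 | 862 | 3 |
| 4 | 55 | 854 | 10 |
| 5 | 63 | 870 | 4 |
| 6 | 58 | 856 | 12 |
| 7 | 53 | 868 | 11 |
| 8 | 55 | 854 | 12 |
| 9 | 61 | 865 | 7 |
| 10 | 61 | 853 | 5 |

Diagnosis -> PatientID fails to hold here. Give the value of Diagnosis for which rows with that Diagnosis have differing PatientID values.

Diagnosis=8: row 1 → PatientID = 59 ✓
Diagnosis=12: rows 2, 6, 8 → PatientID takes values {55, 58} — violation
Diagnosis=3: row 3 → PatientID = 65 ✓
Diagnosis=10: row 4 → PatientID = 55 ✓
Diagnosis=4: row 5 → PatientID = 63 ✓
Diagnosis=11: row 7 → PatientID = 53 ✓
Diagnosis=7: row 9 → PatientID = 61 ✓
Diagnosis=5: row 10 → PatientID = 61 ✓
The only Diagnosis value with inconsistent PatientID is Diagnosis=12.

12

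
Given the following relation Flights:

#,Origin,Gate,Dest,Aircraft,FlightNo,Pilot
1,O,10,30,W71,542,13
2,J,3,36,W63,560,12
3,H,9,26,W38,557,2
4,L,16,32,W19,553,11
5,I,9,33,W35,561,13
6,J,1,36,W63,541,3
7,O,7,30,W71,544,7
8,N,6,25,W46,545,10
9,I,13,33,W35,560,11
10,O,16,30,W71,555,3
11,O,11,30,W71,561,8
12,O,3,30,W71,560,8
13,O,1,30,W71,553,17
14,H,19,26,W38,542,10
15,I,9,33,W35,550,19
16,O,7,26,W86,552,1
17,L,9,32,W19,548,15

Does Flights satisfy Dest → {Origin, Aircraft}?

Dest=30: rows 1, 7, 10, 11, 12, 13 → {Origin,Aircraft} = (O, W71), (O, W71), (O, W71), (O, W71), (O, W71), (O, W71) ✓
Dest=36: rows 2, 6 → {Origin,Aircraft} = (J, W63), (J, W63) ✓
Dest=26: rows 3, 14, 16 → {Origin,Aircraft} takes values {(H, W38), (O, W86)} — violation
Dest=32: rows 4, 17 → {Origin,Aircraft} = (L, W19), (L, W19) ✓
Dest=33: rows 5, 9, 15 → {Origin,Aircraft} = (I, W35), (I, W35), (I, W35) ✓
Dest=25: row 8 → {Origin,Aircraft} = (N, W46) ✓
Two rows agree on Dest but differ on {Origin, Aircraft}, so Dest → {Origin, Aircraft} does not hold.

No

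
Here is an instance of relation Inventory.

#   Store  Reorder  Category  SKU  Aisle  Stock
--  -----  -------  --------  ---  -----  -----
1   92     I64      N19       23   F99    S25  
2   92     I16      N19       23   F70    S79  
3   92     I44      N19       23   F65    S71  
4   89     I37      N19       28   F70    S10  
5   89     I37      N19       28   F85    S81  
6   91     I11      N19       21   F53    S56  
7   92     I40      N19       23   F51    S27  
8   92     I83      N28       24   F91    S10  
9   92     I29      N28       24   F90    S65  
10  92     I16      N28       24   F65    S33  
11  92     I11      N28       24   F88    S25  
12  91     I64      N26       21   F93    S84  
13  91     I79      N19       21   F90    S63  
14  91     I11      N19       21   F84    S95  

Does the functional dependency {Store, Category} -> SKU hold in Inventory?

Yes

(Store=92, Category=N19): rows 1, 2, 3, 7 → SKU = 23, 23, 23, 23 ✓
(Store=89, Category=N19): rows 4, 5 → SKU = 28, 28 ✓
(Store=91, Category=N19): rows 6, 13, 14 → SKU = 21, 21, 21 ✓
(Store=92, Category=N28): rows 8, 9, 10, 11 → SKU = 24, 24, 24, 24 ✓
(Store=91, Category=N26): row 12 → SKU = 21 ✓
Every {Store, Category} value is associated with a single SKU value, so {Store, Category} -> SKU holds.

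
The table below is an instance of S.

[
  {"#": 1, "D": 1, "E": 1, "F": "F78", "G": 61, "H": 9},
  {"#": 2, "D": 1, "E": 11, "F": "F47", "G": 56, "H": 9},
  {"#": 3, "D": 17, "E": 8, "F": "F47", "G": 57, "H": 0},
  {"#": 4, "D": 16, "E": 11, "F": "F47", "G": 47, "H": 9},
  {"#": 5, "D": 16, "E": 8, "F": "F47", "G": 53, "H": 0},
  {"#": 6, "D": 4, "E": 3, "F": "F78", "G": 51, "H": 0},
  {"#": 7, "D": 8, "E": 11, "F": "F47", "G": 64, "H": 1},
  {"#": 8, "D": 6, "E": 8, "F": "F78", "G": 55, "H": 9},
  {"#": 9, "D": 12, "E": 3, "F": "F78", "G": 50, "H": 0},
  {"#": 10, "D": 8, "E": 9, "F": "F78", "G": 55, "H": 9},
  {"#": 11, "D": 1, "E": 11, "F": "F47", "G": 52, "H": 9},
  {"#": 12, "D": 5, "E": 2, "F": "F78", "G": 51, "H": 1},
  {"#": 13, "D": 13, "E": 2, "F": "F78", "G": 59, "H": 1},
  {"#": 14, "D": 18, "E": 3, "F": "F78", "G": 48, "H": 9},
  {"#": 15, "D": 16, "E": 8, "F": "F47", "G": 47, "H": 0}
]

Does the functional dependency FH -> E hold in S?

No

(F=F78, H=9): rows 1, 8, 10, 14 → E takes values {1, 8, 9, 3} — violation
(F=F47, H=9): rows 2, 4, 11 → E = 11, 11, 11 ✓
(F=F47, H=0): rows 3, 5, 15 → E = 8, 8, 8 ✓
(F=F78, H=0): rows 6, 9 → E = 3, 3 ✓
(F=F47, H=1): row 7 → E = 11 ✓
(F=F78, H=1): rows 12, 13 → E = 2, 2 ✓
Two rows agree on FH but differ on E, so FH -> E does not hold.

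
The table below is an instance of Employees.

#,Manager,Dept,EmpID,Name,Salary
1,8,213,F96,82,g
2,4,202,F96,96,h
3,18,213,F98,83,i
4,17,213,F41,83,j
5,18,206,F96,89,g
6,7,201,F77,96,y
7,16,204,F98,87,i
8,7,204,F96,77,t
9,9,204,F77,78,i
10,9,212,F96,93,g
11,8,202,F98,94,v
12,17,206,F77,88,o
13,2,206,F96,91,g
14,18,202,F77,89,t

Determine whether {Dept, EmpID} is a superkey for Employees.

Rows 5 and 13 have the same {Dept, EmpID} value (Dept=206, EmpID=F96) but are distinct tuples, so {Dept, EmpID} does not determine every attribute — not a superkey.

No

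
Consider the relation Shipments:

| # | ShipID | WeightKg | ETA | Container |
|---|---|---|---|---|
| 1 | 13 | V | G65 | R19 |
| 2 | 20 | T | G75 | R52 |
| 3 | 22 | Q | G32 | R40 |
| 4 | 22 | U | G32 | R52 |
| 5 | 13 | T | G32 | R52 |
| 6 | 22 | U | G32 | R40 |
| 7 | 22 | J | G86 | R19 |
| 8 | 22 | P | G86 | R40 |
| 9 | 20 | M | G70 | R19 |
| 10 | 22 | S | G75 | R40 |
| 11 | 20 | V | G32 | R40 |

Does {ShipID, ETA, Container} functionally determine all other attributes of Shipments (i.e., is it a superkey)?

Rows 3 and 6 have the same {ShipID, ETA, Container} value (ShipID=22, ETA=G32, Container=R40) but are distinct tuples, so {ShipID, ETA, Container} does not determine every attribute — not a superkey.

No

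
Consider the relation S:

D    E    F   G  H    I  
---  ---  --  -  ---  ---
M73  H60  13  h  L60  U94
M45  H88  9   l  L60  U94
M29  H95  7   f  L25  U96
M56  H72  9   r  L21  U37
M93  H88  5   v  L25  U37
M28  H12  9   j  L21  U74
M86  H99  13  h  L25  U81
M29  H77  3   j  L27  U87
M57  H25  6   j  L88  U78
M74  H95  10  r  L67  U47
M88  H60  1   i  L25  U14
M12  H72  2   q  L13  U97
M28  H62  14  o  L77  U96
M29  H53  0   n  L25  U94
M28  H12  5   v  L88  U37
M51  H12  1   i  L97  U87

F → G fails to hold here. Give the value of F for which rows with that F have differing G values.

F=13: 2 rows → G = h, h ✓
F=9: 3 rows → G takes values {l, r, j} — violation
F=7: 1 row → G = f ✓
F=5: 2 rows → G = v, v ✓
F=3: 1 row → G = j ✓
F=6: 1 row → G = j ✓
F=10: 1 row → G = r ✓
F=1: 2 rows → G = i, i ✓
F=2: 1 row → G = q ✓
F=14: 1 row → G = o ✓
F=0: 1 row → G = n ✓
The only F value with inconsistent G is F=9.

9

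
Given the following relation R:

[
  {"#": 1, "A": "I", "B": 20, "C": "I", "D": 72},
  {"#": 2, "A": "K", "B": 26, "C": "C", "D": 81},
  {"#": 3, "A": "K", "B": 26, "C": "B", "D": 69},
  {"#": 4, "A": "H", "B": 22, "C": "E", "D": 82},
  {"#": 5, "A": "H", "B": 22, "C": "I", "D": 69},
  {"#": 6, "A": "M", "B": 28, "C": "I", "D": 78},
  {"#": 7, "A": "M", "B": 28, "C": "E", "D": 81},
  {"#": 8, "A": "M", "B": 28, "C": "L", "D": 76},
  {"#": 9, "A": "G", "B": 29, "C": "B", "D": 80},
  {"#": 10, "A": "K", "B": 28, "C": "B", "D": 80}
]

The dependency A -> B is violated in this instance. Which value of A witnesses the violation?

A=I: row 1 → B = 20 ✓
A=K: rows 2, 3, 10 → B takes values {26, 28} — violation
A=H: rows 4, 5 → B = 22, 22 ✓
A=M: rows 6, 7, 8 → B = 28, 28, 28 ✓
A=G: row 9 → B = 29 ✓
The only A value with inconsistent B is A=K.

K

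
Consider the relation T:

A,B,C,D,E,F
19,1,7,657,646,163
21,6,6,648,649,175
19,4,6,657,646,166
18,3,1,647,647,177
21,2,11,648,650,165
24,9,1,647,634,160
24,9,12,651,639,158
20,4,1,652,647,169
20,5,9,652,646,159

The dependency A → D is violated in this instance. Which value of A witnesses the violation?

A=19: 2 rows → D = 657, 657 ✓
A=21: 2 rows → D = 648, 648 ✓
A=18: 1 row → D = 647 ✓
A=24: 2 rows → D takes values {647, 651} — violation
A=20: 2 rows → D = 652, 652 ✓
The only A value with inconsistent D is A=24.

24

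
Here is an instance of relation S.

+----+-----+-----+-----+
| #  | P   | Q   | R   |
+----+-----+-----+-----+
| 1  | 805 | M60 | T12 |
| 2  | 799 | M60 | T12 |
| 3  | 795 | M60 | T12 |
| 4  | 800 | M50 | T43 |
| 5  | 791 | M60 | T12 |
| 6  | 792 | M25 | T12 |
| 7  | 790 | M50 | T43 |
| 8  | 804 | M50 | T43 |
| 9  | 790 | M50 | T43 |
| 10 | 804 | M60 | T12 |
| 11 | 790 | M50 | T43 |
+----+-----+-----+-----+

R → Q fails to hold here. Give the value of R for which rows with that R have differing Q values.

R=T12: rows 1, 2, 3, 5, 6, 10 → Q takes values {M60, M25} — violation
R=T43: rows 4, 7, 8, 9, 11 → Q = M50, M50, M50, M50, M50 ✓
The only R value with inconsistent Q is R=T12.

T12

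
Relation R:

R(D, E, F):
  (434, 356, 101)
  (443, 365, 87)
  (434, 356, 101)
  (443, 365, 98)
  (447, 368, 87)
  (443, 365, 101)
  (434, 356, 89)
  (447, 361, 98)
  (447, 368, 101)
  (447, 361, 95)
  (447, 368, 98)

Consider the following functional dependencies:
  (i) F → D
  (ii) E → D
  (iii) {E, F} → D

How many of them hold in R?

(i) F → D: F=101: 4 rows → D takes values {434, 443, 447} — violation; F=87: 2 rows → D takes values {443, 447} — violation; F=98: 3 rows → D takes values {443, 447} — violation — fails.
(ii) E → D: every LHS value maps to a single RHS value — holds.
(iii) {E, F} → D: every LHS value maps to a single RHS value — holds.
2 of the 3 dependencies hold.

2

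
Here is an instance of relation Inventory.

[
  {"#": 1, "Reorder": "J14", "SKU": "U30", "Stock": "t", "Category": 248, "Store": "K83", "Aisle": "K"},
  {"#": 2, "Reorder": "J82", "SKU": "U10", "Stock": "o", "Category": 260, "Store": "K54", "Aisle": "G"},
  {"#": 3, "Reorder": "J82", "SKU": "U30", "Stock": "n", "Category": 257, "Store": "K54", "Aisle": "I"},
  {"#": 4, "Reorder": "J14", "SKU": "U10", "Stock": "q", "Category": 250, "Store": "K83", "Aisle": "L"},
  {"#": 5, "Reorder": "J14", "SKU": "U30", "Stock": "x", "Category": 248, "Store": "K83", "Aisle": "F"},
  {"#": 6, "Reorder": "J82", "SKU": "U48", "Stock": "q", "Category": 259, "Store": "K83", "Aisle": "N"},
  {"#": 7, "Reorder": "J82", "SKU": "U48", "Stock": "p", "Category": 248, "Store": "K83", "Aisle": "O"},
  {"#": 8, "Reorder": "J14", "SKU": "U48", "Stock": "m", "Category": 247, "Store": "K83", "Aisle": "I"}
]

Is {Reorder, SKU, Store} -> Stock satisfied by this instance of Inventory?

No

(Reorder=J14, SKU=U30, Store=K83): rows 1, 5 → Stock takes values {t, x} — violation
(Reorder=J82, SKU=U10, Store=K54): row 2 → Stock = o ✓
(Reorder=J82, SKU=U30, Store=K54): row 3 → Stock = n ✓
(Reorder=J14, SKU=U10, Store=K83): row 4 → Stock = q ✓
(Reorder=J82, SKU=U48, Store=K83): rows 6, 7 → Stock takes values {q, p} — violation
(Reorder=J14, SKU=U48, Store=K83): row 8 → Stock = m ✓
Two rows agree on {Reorder, SKU, Store} but differ on Stock, so {Reorder, SKU, Store} -> Stock does not hold.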